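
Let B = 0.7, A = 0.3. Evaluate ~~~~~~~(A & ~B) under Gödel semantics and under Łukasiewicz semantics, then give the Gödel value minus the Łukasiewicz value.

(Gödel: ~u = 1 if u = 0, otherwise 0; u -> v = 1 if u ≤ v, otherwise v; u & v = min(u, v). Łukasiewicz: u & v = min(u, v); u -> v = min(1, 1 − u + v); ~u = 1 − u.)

0.30

Gödel evaluation:
  ~B: Gödel ¬ of 0.7 = 0 (operand ≠ 0)
  (A & ~B) = min(0.3, 0) = 0
  ~(A & ~B): Gödel ¬ of 0 = 1 (operand is 0)
  ~~(A & ~B): Gödel ¬ of 1 = 0 (operand ≠ 0)
  ~~~(A & ~B): Gödel ¬ of 0 = 1 (operand is 0)
  ~~~~(A & ~B): Gödel ¬ of 1 = 0 (operand ≠ 0)
  ~~~~~(A & ~B): Gödel ¬ of 0 = 1 (operand is 0)
  ~~~~~~(A & ~B): Gödel ¬ of 1 = 0 (operand ≠ 0)
  ~~~~~~~(A & ~B): Gödel ¬ of 0 = 1 (operand is 0)
  Gödel value = 1
Łukasiewicz evaluation:
  ~B: Łukasiewicz ¬ gives 1 − 0.7 = 0.3
  (A & ~B) = min(0.3, 0.3) = 0.3
  ~(A & ~B): Łukasiewicz ¬ gives 1 − 0.3 = 0.7
  ~~(A & ~B): Łukasiewicz ¬ gives 1 − 0.7 = 0.3
  ~~~(A & ~B): Łukasiewicz ¬ gives 1 − 0.3 = 0.7
  ~~~~(A & ~B): Łukasiewicz ¬ gives 1 − 0.7 = 0.3
  ~~~~~(A & ~B): Łukasiewicz ¬ gives 1 − 0.3 = 0.7
  ~~~~~~(A & ~B): Łukasiewicz ¬ gives 1 − 0.7 = 0.3
  ~~~~~~~(A & ~B): Łukasiewicz ¬ gives 1 − 0.3 = 0.7
  Łukasiewicz value = 0.7
Difference: 1 − 0.7 = 0.30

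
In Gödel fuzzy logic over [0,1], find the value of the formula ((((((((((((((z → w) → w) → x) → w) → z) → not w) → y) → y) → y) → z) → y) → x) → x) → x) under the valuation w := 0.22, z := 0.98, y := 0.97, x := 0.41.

0.41

(z → w): 0.98 > 0.22, so result = 0.22
((z → w) → w): 0.22 ≤ 0.22, so result = 1
(((z → w) → w) → x): 1 > 0.41, so result = 0.41
((((z → w) → w) → x) → w): 0.41 > 0.22, so result = 0.22
(((((z → w) → w) → x) → w) → z): 0.22 ≤ 0.98, so result = 1
not w: Gödel ¬ of 0.22 = 0 (operand ≠ 0)
((((((z → w) → w) → x) → w) → z) → not w): 1 > 0, so result = 0
(((((((z → w) → w) → x) → w) → z) → not w) → y): 0 ≤ 0.97, so result = 1
((((((((z → w) → w) → x) → w) → z) → not w) → y) → y): 1 > 0.97, so result = 0.97
(((((((((z → w) → w) → x) → w) → z) → not w) → y) → y) → y): 0.97 ≤ 0.97, so result = 1
((((((((((z → w) → w) → x) → w) → z) → not w) → y) → y) → y) → z): 1 > 0.98, so result = 0.98
(((((((((((z → w) → w) → x) → w) → z) → not w) → y) → y) → y) → z) → y): 0.98 > 0.97, so result = 0.97
((((((((((((z → w) → w) → x) → w) → z) → not w) → y) → y) → y) → z) → y) → x): 0.97 > 0.41, so result = 0.41
(((((((((((((z → w) → w) → x) → w) → z) → not w) → y) → y) → y) → z) → y) → x) → x): 0.41 ≤ 0.41, so result = 1
((((((((((((((z → w) → w) → x) → w) → z) → not w) → y) → y) → y) → z) → y) → x) → x) → x): 1 > 0.41, so result = 0.41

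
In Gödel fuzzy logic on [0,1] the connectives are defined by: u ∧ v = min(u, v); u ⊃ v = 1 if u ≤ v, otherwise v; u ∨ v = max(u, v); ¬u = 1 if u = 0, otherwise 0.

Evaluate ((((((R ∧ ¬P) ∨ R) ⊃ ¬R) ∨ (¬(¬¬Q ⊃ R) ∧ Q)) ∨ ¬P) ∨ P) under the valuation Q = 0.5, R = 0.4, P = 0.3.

¬P: Gödel ¬ of 0.3 = 0 (operand ≠ 0)
(R ∧ ¬P) = min(0.4, 0) = 0
((R ∧ ¬P) ∨ R) = max(0, 0.4) = 0.4
¬R: Gödel ¬ of 0.4 = 0 (operand ≠ 0)
(((R ∧ ¬P) ∨ R) ⊃ ¬R): 0.4 > 0, so result = 0
¬Q: Gödel ¬ of 0.5 = 0 (operand ≠ 0)
¬¬Q: Gödel ¬ of 0 = 1 (operand is 0)
(¬¬Q ⊃ R): 1 > 0.4, so result = 0.4
¬(¬¬Q ⊃ R): Gödel ¬ of 0.4 = 0 (operand ≠ 0)
(¬(¬¬Q ⊃ R) ∧ Q) = min(0, 0.5) = 0
((((R ∧ ¬P) ∨ R) ⊃ ¬R) ∨ (¬(¬¬Q ⊃ R) ∧ Q)) = max(0, 0) = 0
¬P: Gödel ¬ of 0.3 = 0 (operand ≠ 0)
(((((R ∧ ¬P) ∨ R) ⊃ ¬R) ∨ (¬(¬¬Q ⊃ R) ∧ Q)) ∨ ¬P) = max(0, 0) = 0
((((((R ∧ ¬P) ∨ R) ⊃ ¬R) ∨ (¬(¬¬Q ⊃ R) ∧ Q)) ∨ ¬P) ∨ P) = max(0, 0.3) = 0.3

0.30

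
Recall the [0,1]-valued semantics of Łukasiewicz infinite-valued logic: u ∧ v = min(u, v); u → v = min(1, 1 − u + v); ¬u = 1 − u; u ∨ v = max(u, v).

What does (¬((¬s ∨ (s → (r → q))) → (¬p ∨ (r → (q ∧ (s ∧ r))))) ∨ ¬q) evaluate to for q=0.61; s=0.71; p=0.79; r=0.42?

0.39

¬s: Łukasiewicz ¬ gives 1 − 0.71 = 0.29
(r → q): min(1, 1 − 0.42 + 0.61) = 1
(s → (r → q)): min(1, 1 − 0.71 + 1) = 1
(¬s ∨ (s → (r → q))) = max(0.29, 1) = 1
¬p: Łukasiewicz ¬ gives 1 − 0.79 = 0.21
(s ∧ r) = min(0.71, 0.42) = 0.42
(q ∧ (s ∧ r)) = min(0.61, 0.42) = 0.42
(r → (q ∧ (s ∧ r))): min(1, 1 − 0.42 + 0.42) = 1
(¬p ∨ (r → (q ∧ (s ∧ r)))) = max(0.21, 1) = 1
((¬s ∨ (s → (r → q))) → (¬p ∨ (r → (q ∧ (s ∧ r))))): min(1, 1 − 1 + 1) = 1
¬((¬s ∨ (s → (r → q))) → (¬p ∨ (r → (q ∧ (s ∧ r))))): Łukasiewicz ¬ gives 1 − 1 = 0
¬q: Łukasiewicz ¬ gives 1 − 0.61 = 0.39
(¬((¬s ∨ (s → (r → q))) → (¬p ∨ (r → (q ∧ (s ∧ r))))) ∨ ¬q) = max(0, 0.39) = 0.39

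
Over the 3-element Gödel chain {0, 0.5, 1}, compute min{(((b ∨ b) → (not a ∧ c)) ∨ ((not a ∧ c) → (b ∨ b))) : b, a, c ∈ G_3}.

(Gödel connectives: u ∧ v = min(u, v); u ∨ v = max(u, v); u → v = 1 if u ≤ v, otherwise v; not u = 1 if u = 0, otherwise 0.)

Every assignment gives 1. For instance at b = 0, a = 0, c = 0:
  (b ∨ b) = max(0, 0) = 0
  not a: Gödel ¬ of 0 = 1 (operand is 0)
  (not a ∧ c) = min(1, 0) = 0
  ((b ∨ b) → (not a ∧ c)): 0 ≤ 0, so result = 1
  not a: Gödel ¬ of 0 = 1 (operand is 0)
  (not a ∧ c) = min(1, 0) = 0
  (b ∨ b) = max(0, 0) = 0
  ((not a ∧ c) → (b ∨ b)): 0 ≤ 0, so result = 1
  (((b ∨ b) → (not a ∧ c)) ∨ ((not a ∧ c) → (b ∨ b))) = max(1, 1) = 1
All 27 assignments give value 1 — the formula is a G_3-tautology.

1.00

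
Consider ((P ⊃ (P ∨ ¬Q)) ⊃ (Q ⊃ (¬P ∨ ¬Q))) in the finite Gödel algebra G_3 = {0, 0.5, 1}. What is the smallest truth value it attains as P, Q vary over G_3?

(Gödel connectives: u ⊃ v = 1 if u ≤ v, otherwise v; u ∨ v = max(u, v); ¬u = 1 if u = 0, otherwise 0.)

0.00

The minimum is attained at P = 0.5, Q = 0.5:
  ¬Q: Gödel ¬ of 0.5 = 0 (operand ≠ 0)
  (P ∨ ¬Q) = max(0.5, 0) = 0.5
  (P ⊃ (P ∨ ¬Q)): 0.5 ≤ 0.5, so result = 1
  ¬P: Gödel ¬ of 0.5 = 0 (operand ≠ 0)
  ¬Q: Gödel ¬ of 0.5 = 0 (operand ≠ 0)
  (¬P ∨ ¬Q) = max(0, 0) = 0
  (Q ⊃ (¬P ∨ ¬Q)): 0.5 > 0, so result = 0
  ((P ⊃ (P ∨ ¬Q)) ⊃ (Q ⊃ (¬P ∨ ¬Q))): 1 > 0, so result = 0
Checking all 9 assignments confirms none give a value below 0.00.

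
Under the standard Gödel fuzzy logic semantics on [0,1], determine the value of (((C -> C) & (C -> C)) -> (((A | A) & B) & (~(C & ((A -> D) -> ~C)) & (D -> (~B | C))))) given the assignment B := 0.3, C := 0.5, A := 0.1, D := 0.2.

(C -> C): 0.5 ≤ 0.5, so result = 1
(C -> C): 0.5 ≤ 0.5, so result = 1
((C -> C) & (C -> C)) = min(1, 1) = 1
(A | A) = max(0.1, 0.1) = 0.1
((A | A) & B) = min(0.1, 0.3) = 0.1
(A -> D): 0.1 ≤ 0.2, so result = 1
~C: Gödel ¬ of 0.5 = 0 (operand ≠ 0)
((A -> D) -> ~C): 1 > 0, so result = 0
(C & ((A -> D) -> ~C)) = min(0.5, 0) = 0
~(C & ((A -> D) -> ~C)): Gödel ¬ of 0 = 1 (operand is 0)
~B: Gödel ¬ of 0.3 = 0 (operand ≠ 0)
(~B | C) = max(0, 0.5) = 0.5
(D -> (~B | C)): 0.2 ≤ 0.5, so result = 1
(~(C & ((A -> D) -> ~C)) & (D -> (~B | C))) = min(1, 1) = 1
(((A | A) & B) & (~(C & ((A -> D) -> ~C)) & (D -> (~B | C)))) = min(0.1, 1) = 0.1
(((C -> C) & (C -> C)) -> (((A | A) & B) & (~(C & ((A -> D) -> ~C)) & (D -> (~B | C))))): 1 > 0.1, so result = 0.1

0.10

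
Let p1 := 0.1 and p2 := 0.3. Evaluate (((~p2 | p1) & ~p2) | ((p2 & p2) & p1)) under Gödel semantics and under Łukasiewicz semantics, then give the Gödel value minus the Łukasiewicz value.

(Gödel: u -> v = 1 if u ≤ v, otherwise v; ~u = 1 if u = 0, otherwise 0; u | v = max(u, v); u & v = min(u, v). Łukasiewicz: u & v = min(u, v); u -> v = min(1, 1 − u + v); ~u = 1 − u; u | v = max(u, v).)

Gödel evaluation:
  ~p2: Gödel ¬ of 0.3 = 0 (operand ≠ 0)
  (~p2 | p1) = max(0, 0.1) = 0.1
  ~p2: Gödel ¬ of 0.3 = 0 (operand ≠ 0)
  ((~p2 | p1) & ~p2) = min(0.1, 0) = 0
  (p2 & p2) = min(0.3, 0.3) = 0.3
  ((p2 & p2) & p1) = min(0.3, 0.1) = 0.1
  (((~p2 | p1) & ~p2) | ((p2 & p2) & p1)) = max(0, 0.1) = 0.1
  Gödel value = 0.1
Łukasiewicz evaluation:
  ~p2: Łukasiewicz ¬ gives 1 − 0.3 = 0.7
  (~p2 | p1) = max(0.7, 0.1) = 0.7
  ~p2: Łukasiewicz ¬ gives 1 − 0.3 = 0.7
  ((~p2 | p1) & ~p2) = min(0.7, 0.7) = 0.7
  (p2 & p2) = min(0.3, 0.3) = 0.3
  ((p2 & p2) & p1) = min(0.3, 0.1) = 0.1
  (((~p2 | p1) & ~p2) | ((p2 & p2) & p1)) = max(0.7, 0.1) = 0.7
  Łukasiewicz value = 0.7
Difference: 0.1 − 0.7 = -0.60

-0.60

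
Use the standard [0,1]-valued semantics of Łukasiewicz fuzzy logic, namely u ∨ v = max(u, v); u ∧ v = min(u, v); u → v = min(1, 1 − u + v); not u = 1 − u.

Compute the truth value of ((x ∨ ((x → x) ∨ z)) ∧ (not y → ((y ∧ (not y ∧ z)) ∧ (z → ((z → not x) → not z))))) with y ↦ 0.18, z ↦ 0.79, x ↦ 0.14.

(x → x): min(1, 1 − 0.14 + 0.14) = 1
((x → x) ∨ z) = max(1, 0.79) = 1
(x ∨ ((x → x) ∨ z)) = max(0.14, 1) = 1
not y: Łukasiewicz ¬ gives 1 − 0.18 = 0.82
not y: Łukasiewicz ¬ gives 1 − 0.18 = 0.82
(not y ∧ z) = min(0.82, 0.79) = 0.79
(y ∧ (not y ∧ z)) = min(0.18, 0.79) = 0.18
not x: Łukasiewicz ¬ gives 1 − 0.14 = 0.86
(z → not x): min(1, 1 − 0.79 + 0.86) = 1
not z: Łukasiewicz ¬ gives 1 − 0.79 = 0.21
((z → not x) → not z): min(1, 1 − 1 + 0.21) = 0.21
(z → ((z → not x) → not z)): min(1, 1 − 0.79 + 0.21) = 0.42
((y ∧ (not y ∧ z)) ∧ (z → ((z → not x) → not z))) = min(0.18, 0.42) = 0.18
(not y → ((y ∧ (not y ∧ z)) ∧ (z → ((z → not x) → not z)))): min(1, 1 − 0.82 + 0.18) = 0.36
((x ∨ ((x → x) ∨ z)) ∧ (not y → ((y ∧ (not y ∧ z)) ∧ (z → ((z → not x) → not z))))) = min(1, 0.36) = 0.36

0.36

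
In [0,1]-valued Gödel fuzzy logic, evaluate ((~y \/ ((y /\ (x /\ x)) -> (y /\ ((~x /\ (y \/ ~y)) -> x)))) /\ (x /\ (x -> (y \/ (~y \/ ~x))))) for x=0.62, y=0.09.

0.09

~y: Gödel ¬ of 0.09 = 0 (operand ≠ 0)
(x /\ x) = min(0.62, 0.62) = 0.62
(y /\ (x /\ x)) = min(0.09, 0.62) = 0.09
~x: Gödel ¬ of 0.62 = 0 (operand ≠ 0)
~y: Gödel ¬ of 0.09 = 0 (operand ≠ 0)
(y \/ ~y) = max(0.09, 0) = 0.09
(~x /\ (y \/ ~y)) = min(0, 0.09) = 0
((~x /\ (y \/ ~y)) -> x): 0 ≤ 0.62, so result = 1
(y /\ ((~x /\ (y \/ ~y)) -> x)) = min(0.09, 1) = 0.09
((y /\ (x /\ x)) -> (y /\ ((~x /\ (y \/ ~y)) -> x))): 0.09 ≤ 0.09, so result = 1
(~y \/ ((y /\ (x /\ x)) -> (y /\ ((~x /\ (y \/ ~y)) -> x)))) = max(0, 1) = 1
~y: Gödel ¬ of 0.09 = 0 (operand ≠ 0)
~x: Gödel ¬ of 0.62 = 0 (operand ≠ 0)
(~y \/ ~x) = max(0, 0) = 0
(y \/ (~y \/ ~x)) = max(0.09, 0) = 0.09
(x -> (y \/ (~y \/ ~x))): 0.62 > 0.09, so result = 0.09
(x /\ (x -> (y \/ (~y \/ ~x)))) = min(0.62, 0.09) = 0.09
((~y \/ ((y /\ (x /\ x)) -> (y /\ ((~x /\ (y \/ ~y)) -> x)))) /\ (x /\ (x -> (y \/ (~y \/ ~x))))) = min(1, 0.09) = 0.09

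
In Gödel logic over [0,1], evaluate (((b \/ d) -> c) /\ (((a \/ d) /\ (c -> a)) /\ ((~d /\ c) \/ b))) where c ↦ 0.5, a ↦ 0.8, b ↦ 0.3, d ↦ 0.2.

(b \/ d) = max(0.3, 0.2) = 0.3
((b \/ d) -> c): 0.3 ≤ 0.5, so result = 1
(a \/ d) = max(0.8, 0.2) = 0.8
(c -> a): 0.5 ≤ 0.8, so result = 1
((a \/ d) /\ (c -> a)) = min(0.8, 1) = 0.8
~d: Gödel ¬ of 0.2 = 0 (operand ≠ 0)
(~d /\ c) = min(0, 0.5) = 0
((~d /\ c) \/ b) = max(0, 0.3) = 0.3
(((a \/ d) /\ (c -> a)) /\ ((~d /\ c) \/ b)) = min(0.8, 0.3) = 0.3
(((b \/ d) -> c) /\ (((a \/ d) /\ (c -> a)) /\ ((~d /\ c) \/ b))) = min(1, 0.3) = 0.3

0.30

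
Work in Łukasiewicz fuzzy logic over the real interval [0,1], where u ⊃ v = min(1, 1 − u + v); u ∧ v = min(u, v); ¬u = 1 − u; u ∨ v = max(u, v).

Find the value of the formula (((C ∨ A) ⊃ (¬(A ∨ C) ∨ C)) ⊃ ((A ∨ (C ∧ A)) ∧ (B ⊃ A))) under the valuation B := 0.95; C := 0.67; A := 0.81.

(C ∨ A) = max(0.67, 0.81) = 0.81
(A ∨ C) = max(0.81, 0.67) = 0.81
¬(A ∨ C): Łukasiewicz ¬ gives 1 − 0.81 = 0.19
(¬(A ∨ C) ∨ C) = max(0.19, 0.67) = 0.67
((C ∨ A) ⊃ (¬(A ∨ C) ∨ C)): min(1, 1 − 0.81 + 0.67) = 0.86
(C ∧ A) = min(0.67, 0.81) = 0.67
(A ∨ (C ∧ A)) = max(0.81, 0.67) = 0.81
(B ⊃ A): min(1, 1 − 0.95 + 0.81) = 0.86
((A ∨ (C ∧ A)) ∧ (B ⊃ A)) = min(0.81, 0.86) = 0.81
(((C ∨ A) ⊃ (¬(A ∨ C) ∨ C)) ⊃ ((A ∨ (C ∧ A)) ∧ (B ⊃ A))): min(1, 1 − 0.86 + 0.81) = 0.95

0.95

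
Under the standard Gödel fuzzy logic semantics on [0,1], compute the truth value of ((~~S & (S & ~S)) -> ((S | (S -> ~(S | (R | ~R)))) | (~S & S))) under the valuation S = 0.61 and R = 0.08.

1.00

~S: Gödel ¬ of 0.61 = 0 (operand ≠ 0)
~~S: Gödel ¬ of 0 = 1 (operand is 0)
~S: Gödel ¬ of 0.61 = 0 (operand ≠ 0)
(S & ~S) = min(0.61, 0) = 0
(~~S & (S & ~S)) = min(1, 0) = 0
~R: Gödel ¬ of 0.08 = 0 (operand ≠ 0)
(R | ~R) = max(0.08, 0) = 0.08
(S | (R | ~R)) = max(0.61, 0.08) = 0.61
~(S | (R | ~R)): Gödel ¬ of 0.61 = 0 (operand ≠ 0)
(S -> ~(S | (R | ~R))): 0.61 > 0, so result = 0
(S | (S -> ~(S | (R | ~R)))) = max(0.61, 0) = 0.61
~S: Gödel ¬ of 0.61 = 0 (operand ≠ 0)
(~S & S) = min(0, 0.61) = 0
((S | (S -> ~(S | (R | ~R)))) | (~S & S)) = max(0.61, 0) = 0.61
((~~S & (S & ~S)) -> ((S | (S -> ~(S | (R | ~R)))) | (~S & S))): 0 ≤ 0.61, so result = 1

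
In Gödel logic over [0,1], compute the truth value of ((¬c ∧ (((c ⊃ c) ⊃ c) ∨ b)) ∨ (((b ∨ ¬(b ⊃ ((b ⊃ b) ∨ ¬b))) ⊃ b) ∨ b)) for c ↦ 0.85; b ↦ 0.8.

1.00

¬c: Gödel ¬ of 0.85 = 0 (operand ≠ 0)
(c ⊃ c): 0.85 ≤ 0.85, so result = 1
((c ⊃ c) ⊃ c): 1 > 0.85, so result = 0.85
(((c ⊃ c) ⊃ c) ∨ b) = max(0.85, 0.8) = 0.85
(¬c ∧ (((c ⊃ c) ⊃ c) ∨ b)) = min(0, 0.85) = 0
(b ⊃ b): 0.8 ≤ 0.8, so result = 1
¬b: Gödel ¬ of 0.8 = 0 (operand ≠ 0)
((b ⊃ b) ∨ ¬b) = max(1, 0) = 1
(b ⊃ ((b ⊃ b) ∨ ¬b)): 0.8 ≤ 1, so result = 1
¬(b ⊃ ((b ⊃ b) ∨ ¬b)): Gödel ¬ of 1 = 0 (operand ≠ 0)
(b ∨ ¬(b ⊃ ((b ⊃ b) ∨ ¬b))) = max(0.8, 0) = 0.8
((b ∨ ¬(b ⊃ ((b ⊃ b) ∨ ¬b))) ⊃ b): 0.8 ≤ 0.8, so result = 1
(((b ∨ ¬(b ⊃ ((b ⊃ b) ∨ ¬b))) ⊃ b) ∨ b) = max(1, 0.8) = 1
((¬c ∧ (((c ⊃ c) ⊃ c) ∨ b)) ∨ (((b ∨ ¬(b ⊃ ((b ⊃ b) ∨ ¬b))) ⊃ b) ∨ b)) = max(0, 1) = 1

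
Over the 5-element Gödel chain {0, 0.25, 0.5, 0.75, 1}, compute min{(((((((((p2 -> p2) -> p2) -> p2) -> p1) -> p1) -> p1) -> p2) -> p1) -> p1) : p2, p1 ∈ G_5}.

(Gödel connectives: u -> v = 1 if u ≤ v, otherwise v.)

0.25

The minimum is attained at p2 = 0, p1 = 0.25:
  (p2 -> p2): 0 ≤ 0, so result = 1
  ((p2 -> p2) -> p2): 1 > 0, so result = 0
  (((p2 -> p2) -> p2) -> p2): 0 ≤ 0, so result = 1
  ((((p2 -> p2) -> p2) -> p2) -> p1): 1 > 0.25, so result = 0.25
  (((((p2 -> p2) -> p2) -> p2) -> p1) -> p1): 0.25 ≤ 0.25, so result = 1
  ((((((p2 -> p2) -> p2) -> p2) -> p1) -> p1) -> p1): 1 > 0.25, so result = 0.25
  (((((((p2 -> p2) -> p2) -> p2) -> p1) -> p1) -> p1) -> p2): 0.25 > 0, so result = 0
  ((((((((p2 -> p2) -> p2) -> p2) -> p1) -> p1) -> p1) -> p2) -> p1): 0 ≤ 0.25, so result = 1
  (((((((((p2 -> p2) -> p2) -> p2) -> p1) -> p1) -> p1) -> p2) -> p1) -> p1): 1 > 0.25, so result = 0.25
Checking all 25 assignments confirms none give a value below 0.25.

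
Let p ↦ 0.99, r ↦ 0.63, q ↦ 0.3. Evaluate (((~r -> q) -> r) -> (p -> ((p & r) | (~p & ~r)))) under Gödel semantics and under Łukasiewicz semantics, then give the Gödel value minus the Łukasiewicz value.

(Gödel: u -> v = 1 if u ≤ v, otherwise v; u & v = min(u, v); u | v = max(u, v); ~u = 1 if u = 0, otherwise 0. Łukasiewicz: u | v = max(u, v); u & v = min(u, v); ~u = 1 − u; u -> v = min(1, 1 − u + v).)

Gödel evaluation:
  ~r: Gödel ¬ of 0.63 = 0 (operand ≠ 0)
  (~r -> q): 0 ≤ 0.3, so result = 1
  ((~r -> q) -> r): 1 > 0.63, so result = 0.63
  (p & r) = min(0.99, 0.63) = 0.63
  ~p: Gödel ¬ of 0.99 = 0 (operand ≠ 0)
  ~r: Gödel ¬ of 0.63 = 0 (operand ≠ 0)
  (~p & ~r) = min(0, 0) = 0
  ((p & r) | (~p & ~r)) = max(0.63, 0) = 0.63
  (p -> ((p & r) | (~p & ~r))): 0.99 > 0.63, so result = 0.63
  (((~r -> q) -> r) -> (p -> ((p & r) | (~p & ~r)))): 0.63 ≤ 0.63, so result = 1
  Gödel value = 1
Łukasiewicz evaluation:
  ~r: Łukasiewicz ¬ gives 1 − 0.63 = 0.37
  (~r -> q): min(1, 1 − 0.37 + 0.3) = 0.93
  ((~r -> q) -> r): min(1, 1 − 0.93 + 0.63) = 0.7
  (p & r) = min(0.99, 0.63) = 0.63
  ~p: Łukasiewicz ¬ gives 1 − 0.99 = 0.01
  ~r: Łukasiewicz ¬ gives 1 − 0.63 = 0.37
  (~p & ~r) = min(0.01, 0.37) = 0.01
  ((p & r) | (~p & ~r)) = max(0.63, 0.01) = 0.63
  (p -> ((p & r) | (~p & ~r))): min(1, 1 − 0.99 + 0.63) = 0.64
  (((~r -> q) -> r) -> (p -> ((p & r) | (~p & ~r)))): min(1, 1 − 0.7 + 0.64) = 0.94
  Łukasiewicz value = 0.94
Difference: 1 − 0.94 = 0.06

0.06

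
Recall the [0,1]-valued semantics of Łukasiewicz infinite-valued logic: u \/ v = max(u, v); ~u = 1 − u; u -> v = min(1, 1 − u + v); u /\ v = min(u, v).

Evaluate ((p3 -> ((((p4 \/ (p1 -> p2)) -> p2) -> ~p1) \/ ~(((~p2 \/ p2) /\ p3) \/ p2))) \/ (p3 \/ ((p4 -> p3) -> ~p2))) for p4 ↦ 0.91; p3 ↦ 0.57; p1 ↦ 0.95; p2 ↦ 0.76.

(p1 -> p2): min(1, 1 − 0.95 + 0.76) = 0.81
(p4 \/ (p1 -> p2)) = max(0.91, 0.81) = 0.91
((p4 \/ (p1 -> p2)) -> p2): min(1, 1 − 0.91 + 0.76) = 0.85
~p1: Łukasiewicz ¬ gives 1 − 0.95 = 0.05
(((p4 \/ (p1 -> p2)) -> p2) -> ~p1): min(1, 1 − 0.85 + 0.05) = 0.2
~p2: Łukasiewicz ¬ gives 1 − 0.76 = 0.24
(~p2 \/ p2) = max(0.24, 0.76) = 0.76
((~p2 \/ p2) /\ p3) = min(0.76, 0.57) = 0.57
(((~p2 \/ p2) /\ p3) \/ p2) = max(0.57, 0.76) = 0.76
~(((~p2 \/ p2) /\ p3) \/ p2): Łukasiewicz ¬ gives 1 − 0.76 = 0.24
((((p4 \/ (p1 -> p2)) -> p2) -> ~p1) \/ ~(((~p2 \/ p2) /\ p3) \/ p2)) = max(0.2, 0.24) = 0.24
(p3 -> ((((p4 \/ (p1 -> p2)) -> p2) -> ~p1) \/ ~(((~p2 \/ p2) /\ p3) \/ p2))): min(1, 1 − 0.57 + 0.24) = 0.67
(p4 -> p3): min(1, 1 − 0.91 + 0.57) = 0.66
~p2: Łukasiewicz ¬ gives 1 − 0.76 = 0.24
((p4 -> p3) -> ~p2): min(1, 1 − 0.66 + 0.24) = 0.58
(p3 \/ ((p4 -> p3) -> ~p2)) = max(0.57, 0.58) = 0.58
((p3 -> ((((p4 \/ (p1 -> p2)) -> p2) -> ~p1) \/ ~(((~p2 \/ p2) /\ p3) \/ p2))) \/ (p3 \/ ((p4 -> p3) -> ~p2))) = max(0.67, 0.58) = 0.67

0.67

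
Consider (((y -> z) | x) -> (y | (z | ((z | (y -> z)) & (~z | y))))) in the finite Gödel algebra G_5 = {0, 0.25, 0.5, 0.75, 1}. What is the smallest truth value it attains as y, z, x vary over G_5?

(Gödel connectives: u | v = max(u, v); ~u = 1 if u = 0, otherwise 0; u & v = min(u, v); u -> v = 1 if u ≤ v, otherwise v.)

The minimum is attained at y = 0, z = 0.25, x = 0:
  (y -> z): 0 ≤ 0.25, so result = 1
  ((y -> z) | x) = max(1, 0) = 1
  (y -> z): 0 ≤ 0.25, so result = 1
  (z | (y -> z)) = max(0.25, 1) = 1
  ~z: Gödel ¬ of 0.25 = 0 (operand ≠ 0)
  (~z | y) = max(0, 0) = 0
  ((z | (y -> z)) & (~z | y)) = min(1, 0) = 0
  (z | ((z | (y -> z)) & (~z | y))) = max(0.25, 0) = 0.25
  (y | (z | ((z | (y -> z)) & (~z | y)))) = max(0, 0.25) = 0.25
  (((y -> z) | x) -> (y | (z | ((z | (y -> z)) & (~z | y))))): 1 > 0.25, so result = 0.25
Checking all 125 assignments confirms none give a value below 0.25.

0.25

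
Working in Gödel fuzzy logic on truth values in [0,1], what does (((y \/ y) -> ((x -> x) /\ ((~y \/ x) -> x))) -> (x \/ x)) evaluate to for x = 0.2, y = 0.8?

0.20

(y \/ y) = max(0.8, 0.8) = 0.8
(x -> x): 0.2 ≤ 0.2, so result = 1
~y: Gödel ¬ of 0.8 = 0 (operand ≠ 0)
(~y \/ x) = max(0, 0.2) = 0.2
((~y \/ x) -> x): 0.2 ≤ 0.2, so result = 1
((x -> x) /\ ((~y \/ x) -> x)) = min(1, 1) = 1
((y \/ y) -> ((x -> x) /\ ((~y \/ x) -> x))): 0.8 ≤ 1, so result = 1
(x \/ x) = max(0.2, 0.2) = 0.2
(((y \/ y) -> ((x -> x) /\ ((~y \/ x) -> x))) -> (x \/ x)): 1 > 0.2, so result = 0.2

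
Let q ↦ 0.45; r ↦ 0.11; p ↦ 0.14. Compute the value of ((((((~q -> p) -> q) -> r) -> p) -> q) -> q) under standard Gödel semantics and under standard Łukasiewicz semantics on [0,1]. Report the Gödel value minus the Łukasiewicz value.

Gödel evaluation:
  ~q: Gödel ¬ of 0.45 = 0 (operand ≠ 0)
  (~q -> p): 0 ≤ 0.14, so result = 1
  ((~q -> p) -> q): 1 > 0.45, so result = 0.45
  (((~q -> p) -> q) -> r): 0.45 > 0.11, so result = 0.11
  ((((~q -> p) -> q) -> r) -> p): 0.11 ≤ 0.14, so result = 1
  (((((~q -> p) -> q) -> r) -> p) -> q): 1 > 0.45, so result = 0.45
  ((((((~q -> p) -> q) -> r) -> p) -> q) -> q): 0.45 ≤ 0.45, so result = 1
  Gödel value = 1
Łukasiewicz evaluation:
  ~q: Łukasiewicz ¬ gives 1 − 0.45 = 0.55
  (~q -> p): min(1, 1 − 0.55 + 0.14) = 0.59
  ((~q -> p) -> q): min(1, 1 − 0.59 + 0.45) = 0.86
  (((~q -> p) -> q) -> r): min(1, 1 − 0.86 + 0.11) = 0.25
  ((((~q -> p) -> q) -> r) -> p): min(1, 1 − 0.25 + 0.14) = 0.89
  (((((~q -> p) -> q) -> r) -> p) -> q): min(1, 1 − 0.89 + 0.45) = 0.56
  ((((((~q -> p) -> q) -> r) -> p) -> q) -> q): min(1, 1 − 0.56 + 0.45) = 0.89
  Łukasiewicz value = 0.89
Difference: 1 − 0.89 = 0.11

0.11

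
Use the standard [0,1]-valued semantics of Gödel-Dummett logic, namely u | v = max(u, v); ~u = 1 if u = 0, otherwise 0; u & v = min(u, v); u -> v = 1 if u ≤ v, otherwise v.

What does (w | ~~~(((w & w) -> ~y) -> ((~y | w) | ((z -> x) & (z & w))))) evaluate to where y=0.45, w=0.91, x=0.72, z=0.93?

0.91

(w & w) = min(0.91, 0.91) = 0.91
~y: Gödel ¬ of 0.45 = 0 (operand ≠ 0)
((w & w) -> ~y): 0.91 > 0, so result = 0
~y: Gödel ¬ of 0.45 = 0 (operand ≠ 0)
(~y | w) = max(0, 0.91) = 0.91
(z -> x): 0.93 > 0.72, so result = 0.72
(z & w) = min(0.93, 0.91) = 0.91
((z -> x) & (z & w)) = min(0.72, 0.91) = 0.72
((~y | w) | ((z -> x) & (z & w))) = max(0.91, 0.72) = 0.91
(((w & w) -> ~y) -> ((~y | w) | ((z -> x) & (z & w)))): 0 ≤ 0.91, so result = 1
~(((w & w) -> ~y) -> ((~y | w) | ((z -> x) & (z & w)))): Gödel ¬ of 1 = 0 (operand ≠ 0)
~~(((w & w) -> ~y) -> ((~y | w) | ((z -> x) & (z & w)))): Gödel ¬ of 0 = 1 (operand is 0)
~~~(((w & w) -> ~y) -> ((~y | w) | ((z -> x) & (z & w)))): Gödel ¬ of 1 = 0 (operand ≠ 0)
(w | ~~~(((w & w) -> ~y) -> ((~y | w) | ((z -> x) & (z & w))))) = max(0.91, 0) = 0.91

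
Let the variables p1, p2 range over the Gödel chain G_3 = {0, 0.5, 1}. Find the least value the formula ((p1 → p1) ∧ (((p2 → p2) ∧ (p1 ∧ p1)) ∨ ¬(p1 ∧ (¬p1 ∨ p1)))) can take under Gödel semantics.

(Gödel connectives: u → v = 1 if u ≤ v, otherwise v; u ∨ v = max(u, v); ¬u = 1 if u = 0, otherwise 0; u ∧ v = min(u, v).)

0.50

The minimum is attained at p1 = 0.5, p2 = 0:
  (p1 → p1): 0.5 ≤ 0.5, so result = 1
  (p2 → p2): 0 ≤ 0, so result = 1
  (p1 ∧ p1) = min(0.5, 0.5) = 0.5
  ((p2 → p2) ∧ (p1 ∧ p1)) = min(1, 0.5) = 0.5
  ¬p1: Gödel ¬ of 0.5 = 0 (operand ≠ 0)
  (¬p1 ∨ p1) = max(0, 0.5) = 0.5
  (p1 ∧ (¬p1 ∨ p1)) = min(0.5, 0.5) = 0.5
  ¬(p1 ∧ (¬p1 ∨ p1)): Gödel ¬ of 0.5 = 0 (operand ≠ 0)
  (((p2 → p2) ∧ (p1 ∧ p1)) ∨ ¬(p1 ∧ (¬p1 ∨ p1))) = max(0.5, 0) = 0.5
  ((p1 → p1) ∧ (((p2 → p2) ∧ (p1 ∧ p1)) ∨ ¬(p1 ∧ (¬p1 ∨ p1)))) = min(1, 0.5) = 0.5
Checking all 9 assignments confirms none give a value below 0.50.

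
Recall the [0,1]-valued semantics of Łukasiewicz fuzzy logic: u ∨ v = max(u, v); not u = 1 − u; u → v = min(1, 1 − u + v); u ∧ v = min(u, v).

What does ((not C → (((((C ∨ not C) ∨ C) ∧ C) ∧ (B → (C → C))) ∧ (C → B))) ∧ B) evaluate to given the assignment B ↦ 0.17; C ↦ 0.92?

0.17

not C: Łukasiewicz ¬ gives 1 − 0.92 = 0.08
not C: Łukasiewicz ¬ gives 1 − 0.92 = 0.08
(C ∨ not C) = max(0.92, 0.08) = 0.92
((C ∨ not C) ∨ C) = max(0.92, 0.92) = 0.92
(((C ∨ not C) ∨ C) ∧ C) = min(0.92, 0.92) = 0.92
(C → C): min(1, 1 − 0.92 + 0.92) = 1
(B → (C → C)): min(1, 1 − 0.17 + 1) = 1
((((C ∨ not C) ∨ C) ∧ C) ∧ (B → (C → C))) = min(0.92, 1) = 0.92
(C → B): min(1, 1 − 0.92 + 0.17) = 0.25
(((((C ∨ not C) ∨ C) ∧ C) ∧ (B → (C → C))) ∧ (C → B)) = min(0.92, 0.25) = 0.25
(not C → (((((C ∨ not C) ∨ C) ∧ C) ∧ (B → (C → C))) ∧ (C → B))): min(1, 1 − 0.08 + 0.25) = 1
((not C → (((((C ∨ not C) ∨ C) ∧ C) ∧ (B → (C → C))) ∧ (C → B))) ∧ B) = min(1, 0.17) = 0.17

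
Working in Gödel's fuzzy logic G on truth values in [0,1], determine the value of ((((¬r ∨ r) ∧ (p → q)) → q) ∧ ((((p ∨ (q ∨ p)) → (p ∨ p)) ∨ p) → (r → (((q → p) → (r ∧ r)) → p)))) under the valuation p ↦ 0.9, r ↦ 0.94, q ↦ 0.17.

0.90

¬r: Gödel ¬ of 0.94 = 0 (operand ≠ 0)
(¬r ∨ r) = max(0, 0.94) = 0.94
(p → q): 0.9 > 0.17, so result = 0.17
((¬r ∨ r) ∧ (p → q)) = min(0.94, 0.17) = 0.17
(((¬r ∨ r) ∧ (p → q)) → q): 0.17 ≤ 0.17, so result = 1
(q ∨ p) = max(0.17, 0.9) = 0.9
(p ∨ (q ∨ p)) = max(0.9, 0.9) = 0.9
(p ∨ p) = max(0.9, 0.9) = 0.9
((p ∨ (q ∨ p)) → (p ∨ p)): 0.9 ≤ 0.9, so result = 1
(((p ∨ (q ∨ p)) → (p ∨ p)) ∨ p) = max(1, 0.9) = 1
(q → p): 0.17 ≤ 0.9, so result = 1
(r ∧ r) = min(0.94, 0.94) = 0.94
((q → p) → (r ∧ r)): 1 > 0.94, so result = 0.94
(((q → p) → (r ∧ r)) → p): 0.94 > 0.9, so result = 0.9
(r → (((q → p) → (r ∧ r)) → p)): 0.94 > 0.9, so result = 0.9
((((p ∨ (q ∨ p)) → (p ∨ p)) ∨ p) → (r → (((q → p) → (r ∧ r)) → p))): 1 > 0.9, so result = 0.9
((((¬r ∨ r) ∧ (p → q)) → q) ∧ ((((p ∨ (q ∨ p)) → (p ∨ p)) ∨ p) → (r → (((q → p) → (r ∧ r)) → p)))) = min(1, 0.9) = 0.9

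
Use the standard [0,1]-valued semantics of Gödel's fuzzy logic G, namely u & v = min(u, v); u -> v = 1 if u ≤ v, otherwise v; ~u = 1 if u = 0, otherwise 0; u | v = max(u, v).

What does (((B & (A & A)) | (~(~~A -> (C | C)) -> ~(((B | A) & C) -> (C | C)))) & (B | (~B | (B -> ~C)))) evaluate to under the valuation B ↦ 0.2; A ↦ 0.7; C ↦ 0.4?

0.20

(A & A) = min(0.7, 0.7) = 0.7
(B & (A & A)) = min(0.2, 0.7) = 0.2
~A: Gödel ¬ of 0.7 = 0 (operand ≠ 0)
~~A: Gödel ¬ of 0 = 1 (operand is 0)
(C | C) = max(0.4, 0.4) = 0.4
(~~A -> (C | C)): 1 > 0.4, so result = 0.4
~(~~A -> (C | C)): Gödel ¬ of 0.4 = 0 (operand ≠ 0)
(B | A) = max(0.2, 0.7) = 0.7
((B | A) & C) = min(0.7, 0.4) = 0.4
(C | C) = max(0.4, 0.4) = 0.4
(((B | A) & C) -> (C | C)): 0.4 ≤ 0.4, so result = 1
~(((B | A) & C) -> (C | C)): Gödel ¬ of 1 = 0 (operand ≠ 0)
(~(~~A -> (C | C)) -> ~(((B | A) & C) -> (C | C))): 0 ≤ 0, so result = 1
((B & (A & A)) | (~(~~A -> (C | C)) -> ~(((B | A) & C) -> (C | C)))) = max(0.2, 1) = 1
~B: Gödel ¬ of 0.2 = 0 (operand ≠ 0)
~C: Gödel ¬ of 0.4 = 0 (operand ≠ 0)
(B -> ~C): 0.2 > 0, so result = 0
(~B | (B -> ~C)) = max(0, 0) = 0
(B | (~B | (B -> ~C))) = max(0.2, 0) = 0.2
(((B & (A & A)) | (~(~~A -> (C | C)) -> ~(((B | A) & C) -> (C | C)))) & (B | (~B | (B -> ~C)))) = min(1, 0.2) = 0.2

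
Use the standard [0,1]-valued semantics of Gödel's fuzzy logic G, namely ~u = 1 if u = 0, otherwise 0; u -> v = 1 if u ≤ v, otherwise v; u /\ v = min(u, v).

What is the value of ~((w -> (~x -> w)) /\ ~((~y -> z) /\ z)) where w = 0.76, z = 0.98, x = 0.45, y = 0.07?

1.00

~x: Gödel ¬ of 0.45 = 0 (operand ≠ 0)
(~x -> w): 0 ≤ 0.76, so result = 1
(w -> (~x -> w)): 0.76 ≤ 1, so result = 1
~y: Gödel ¬ of 0.07 = 0 (operand ≠ 0)
(~y -> z): 0 ≤ 0.98, so result = 1
((~y -> z) /\ z) = min(1, 0.98) = 0.98
~((~y -> z) /\ z): Gödel ¬ of 0.98 = 0 (operand ≠ 0)
((w -> (~x -> w)) /\ ~((~y -> z) /\ z)) = min(1, 0) = 0
~((w -> (~x -> w)) /\ ~((~y -> z) /\ z)): Gödel ¬ of 0 = 1 (operand is 0)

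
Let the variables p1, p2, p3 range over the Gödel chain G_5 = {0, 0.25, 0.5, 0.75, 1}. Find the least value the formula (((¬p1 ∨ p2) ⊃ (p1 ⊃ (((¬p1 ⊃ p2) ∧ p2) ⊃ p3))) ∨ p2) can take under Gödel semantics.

0.25

The minimum is attained at p1 = 0.25, p2 = 0.25, p3 = 0:
  ¬p1: Gödel ¬ of 0.25 = 0 (operand ≠ 0)
  (¬p1 ∨ p2) = max(0, 0.25) = 0.25
  ¬p1: Gödel ¬ of 0.25 = 0 (operand ≠ 0)
  (¬p1 ⊃ p2): 0 ≤ 0.25, so result = 1
  ((¬p1 ⊃ p2) ∧ p2) = min(1, 0.25) = 0.25
  (((¬p1 ⊃ p2) ∧ p2) ⊃ p3): 0.25 > 0, so result = 0
  (p1 ⊃ (((¬p1 ⊃ p2) ∧ p2) ⊃ p3)): 0.25 > 0, so result = 0
  ((¬p1 ∨ p2) ⊃ (p1 ⊃ (((¬p1 ⊃ p2) ∧ p2) ⊃ p3))): 0.25 > 0, so result = 0
  (((¬p1 ∨ p2) ⊃ (p1 ⊃ (((¬p1 ⊃ p2) ∧ p2) ⊃ p3))) ∨ p2) = max(0, 0.25) = 0.25
Checking all 125 assignments confirms none give a value below 0.25.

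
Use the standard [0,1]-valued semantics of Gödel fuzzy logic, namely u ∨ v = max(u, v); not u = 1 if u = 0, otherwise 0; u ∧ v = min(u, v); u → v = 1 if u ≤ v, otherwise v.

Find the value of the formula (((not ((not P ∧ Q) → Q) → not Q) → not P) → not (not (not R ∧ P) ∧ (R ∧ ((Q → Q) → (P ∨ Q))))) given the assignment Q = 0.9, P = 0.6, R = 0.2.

not P: Gödel ¬ of 0.6 = 0 (operand ≠ 0)
(not P ∧ Q) = min(0, 0.9) = 0
((not P ∧ Q) → Q): 0 ≤ 0.9, so result = 1
not ((not P ∧ Q) → Q): Gödel ¬ of 1 = 0 (operand ≠ 0)
not Q: Gödel ¬ of 0.9 = 0 (operand ≠ 0)
(not ((not P ∧ Q) → Q) → not Q): 0 ≤ 0, so result = 1
not P: Gödel ¬ of 0.6 = 0 (operand ≠ 0)
((not ((not P ∧ Q) → Q) → not Q) → not P): 1 > 0, so result = 0
not R: Gödel ¬ of 0.2 = 0 (operand ≠ 0)
(not R ∧ P) = min(0, 0.6) = 0
not (not R ∧ P): Gödel ¬ of 0 = 1 (operand is 0)
(Q → Q): 0.9 ≤ 0.9, so result = 1
(P ∨ Q) = max(0.6, 0.9) = 0.9
((Q → Q) → (P ∨ Q)): 1 > 0.9, so result = 0.9
(R ∧ ((Q → Q) → (P ∨ Q))) = min(0.2, 0.9) = 0.2
(not (not R ∧ P) ∧ (R ∧ ((Q → Q) → (P ∨ Q)))) = min(1, 0.2) = 0.2
not (not (not R ∧ P) ∧ (R ∧ ((Q → Q) → (P ∨ Q)))): Gödel ¬ of 0.2 = 0 (operand ≠ 0)
(((not ((not P ∧ Q) → Q) → not Q) → not P) → not (not (not R ∧ P) ∧ (R ∧ ((Q → Q) → (P ∨ Q))))): 0 ≤ 0, so result = 1

1.00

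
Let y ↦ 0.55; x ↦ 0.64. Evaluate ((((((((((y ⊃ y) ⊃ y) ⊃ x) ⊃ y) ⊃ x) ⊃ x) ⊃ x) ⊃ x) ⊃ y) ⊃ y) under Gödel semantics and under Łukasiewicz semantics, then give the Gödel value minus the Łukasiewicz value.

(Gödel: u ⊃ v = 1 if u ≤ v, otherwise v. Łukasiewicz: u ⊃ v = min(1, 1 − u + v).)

0.36

Gödel evaluation:
  (y ⊃ y): 0.55 ≤ 0.55, so result = 1
  ((y ⊃ y) ⊃ y): 1 > 0.55, so result = 0.55
  (((y ⊃ y) ⊃ y) ⊃ x): 0.55 ≤ 0.64, so result = 1
  ((((y ⊃ y) ⊃ y) ⊃ x) ⊃ y): 1 > 0.55, so result = 0.55
  (((((y ⊃ y) ⊃ y) ⊃ x) ⊃ y) ⊃ x): 0.55 ≤ 0.64, so result = 1
  ((((((y ⊃ y) ⊃ y) ⊃ x) ⊃ y) ⊃ x) ⊃ x): 1 > 0.64, so result = 0.64
  (((((((y ⊃ y) ⊃ y) ⊃ x) ⊃ y) ⊃ x) ⊃ x) ⊃ x): 0.64 ≤ 0.64, so result = 1
  ((((((((y ⊃ y) ⊃ y) ⊃ x) ⊃ y) ⊃ x) ⊃ x) ⊃ x) ⊃ x): 1 > 0.64, so result = 0.64
  (((((((((y ⊃ y) ⊃ y) ⊃ x) ⊃ y) ⊃ x) ⊃ x) ⊃ x) ⊃ x) ⊃ y): 0.64 > 0.55, so result = 0.55
  ((((((((((y ⊃ y) ⊃ y) ⊃ x) ⊃ y) ⊃ x) ⊃ x) ⊃ x) ⊃ x) ⊃ y) ⊃ y): 0.55 ≤ 0.55, so result = 1
  Gödel value = 1
Łukasiewicz evaluation:
  (y ⊃ y): min(1, 1 − 0.55 + 0.55) = 1
  ((y ⊃ y) ⊃ y): min(1, 1 − 1 + 0.55) = 0.55
  (((y ⊃ y) ⊃ y) ⊃ x): min(1, 1 − 0.55 + 0.64) = 1
  ((((y ⊃ y) ⊃ y) ⊃ x) ⊃ y): min(1, 1 − 1 + 0.55) = 0.55
  (((((y ⊃ y) ⊃ y) ⊃ x) ⊃ y) ⊃ x): min(1, 1 − 0.55 + 0.64) = 1
  ((((((y ⊃ y) ⊃ y) ⊃ x) ⊃ y) ⊃ x) ⊃ x): min(1, 1 − 1 + 0.64) = 0.64
  (((((((y ⊃ y) ⊃ y) ⊃ x) ⊃ y) ⊃ x) ⊃ x) ⊃ x): min(1, 1 − 0.64 + 0.64) = 1
  ((((((((y ⊃ y) ⊃ y) ⊃ x) ⊃ y) ⊃ x) ⊃ x) ⊃ x) ⊃ x): min(1, 1 − 1 + 0.64) = 0.64
  (((((((((y ⊃ y) ⊃ y) ⊃ x) ⊃ y) ⊃ x) ⊃ x) ⊃ x) ⊃ x) ⊃ y): min(1, 1 − 0.64 + 0.55) = 0.91
  ((((((((((y ⊃ y) ⊃ y) ⊃ x) ⊃ y) ⊃ x) ⊃ x) ⊃ x) ⊃ x) ⊃ y) ⊃ y): min(1, 1 − 0.91 + 0.55) = 0.64
  Łukasiewicz value = 0.64
Difference: 1 − 0.64 = 0.36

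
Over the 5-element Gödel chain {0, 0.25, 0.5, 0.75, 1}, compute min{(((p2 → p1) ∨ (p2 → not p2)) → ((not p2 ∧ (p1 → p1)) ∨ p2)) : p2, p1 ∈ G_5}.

The minimum is attained at p2 = 0.25, p1 = 0.25:
  (p2 → p1): 0.25 ≤ 0.25, so result = 1
  not p2: Gödel ¬ of 0.25 = 0 (operand ≠ 0)
  (p2 → not p2): 0.25 > 0, so result = 0
  ((p2 → p1) ∨ (p2 → not p2)) = max(1, 0) = 1
  not p2: Gödel ¬ of 0.25 = 0 (operand ≠ 0)
  (p1 → p1): 0.25 ≤ 0.25, so result = 1
  (not p2 ∧ (p1 → p1)) = min(0, 1) = 0
  ((not p2 ∧ (p1 → p1)) ∨ p2) = max(0, 0.25) = 0.25
  (((p2 → p1) ∨ (p2 → not p2)) → ((not p2 ∧ (p1 → p1)) ∨ p2)): 1 > 0.25, so result = 0.25
Checking all 25 assignments confirms none give a value below 0.25.

0.25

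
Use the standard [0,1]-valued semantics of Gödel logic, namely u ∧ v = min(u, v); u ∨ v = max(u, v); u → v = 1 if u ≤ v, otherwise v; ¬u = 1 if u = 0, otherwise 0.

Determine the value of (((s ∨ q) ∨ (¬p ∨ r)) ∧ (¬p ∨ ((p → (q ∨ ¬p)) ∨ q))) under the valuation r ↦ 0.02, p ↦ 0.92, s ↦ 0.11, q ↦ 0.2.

(s ∨ q) = max(0.11, 0.2) = 0.2
¬p: Gödel ¬ of 0.92 = 0 (operand ≠ 0)
(¬p ∨ r) = max(0, 0.02) = 0.02
((s ∨ q) ∨ (¬p ∨ r)) = max(0.2, 0.02) = 0.2
¬p: Gödel ¬ of 0.92 = 0 (operand ≠ 0)
¬p: Gödel ¬ of 0.92 = 0 (operand ≠ 0)
(q ∨ ¬p) = max(0.2, 0) = 0.2
(p → (q ∨ ¬p)): 0.92 > 0.2, so result = 0.2
((p → (q ∨ ¬p)) ∨ q) = max(0.2, 0.2) = 0.2
(¬p ∨ ((p → (q ∨ ¬p)) ∨ q)) = max(0, 0.2) = 0.2
(((s ∨ q) ∨ (¬p ∨ r)) ∧ (¬p ∨ ((p → (q ∨ ¬p)) ∨ q))) = min(0.2, 0.2) = 0.2

0.20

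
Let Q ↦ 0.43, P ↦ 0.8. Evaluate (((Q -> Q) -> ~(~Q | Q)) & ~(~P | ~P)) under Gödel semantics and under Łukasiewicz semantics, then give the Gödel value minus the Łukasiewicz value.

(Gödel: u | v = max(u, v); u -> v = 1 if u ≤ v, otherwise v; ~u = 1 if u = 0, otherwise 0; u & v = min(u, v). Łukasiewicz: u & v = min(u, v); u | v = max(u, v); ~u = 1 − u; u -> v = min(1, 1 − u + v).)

-0.43

Gödel evaluation:
  (Q -> Q): 0.43 ≤ 0.43, so result = 1
  ~Q: Gödel ¬ of 0.43 = 0 (operand ≠ 0)
  (~Q | Q) = max(0, 0.43) = 0.43
  ~(~Q | Q): Gödel ¬ of 0.43 = 0 (operand ≠ 0)
  ((Q -> Q) -> ~(~Q | Q)): 1 > 0, so result = 0
  ~P: Gödel ¬ of 0.8 = 0 (operand ≠ 0)
  ~P: Gödel ¬ of 0.8 = 0 (operand ≠ 0)
  (~P | ~P) = max(0, 0) = 0
  ~(~P | ~P): Gödel ¬ of 0 = 1 (operand is 0)
  (((Q -> Q) -> ~(~Q | Q)) & ~(~P | ~P)) = min(0, 1) = 0
  Gödel value = 0
Łukasiewicz evaluation:
  (Q -> Q): min(1, 1 − 0.43 + 0.43) = 1
  ~Q: Łukasiewicz ¬ gives 1 − 0.43 = 0.57
  (~Q | Q) = max(0.57, 0.43) = 0.57
  ~(~Q | Q): Łukasiewicz ¬ gives 1 − 0.57 = 0.43
  ((Q -> Q) -> ~(~Q | Q)): min(1, 1 − 1 + 0.43) = 0.43
  ~P: Łukasiewicz ¬ gives 1 − 0.8 = 0.2
  ~P: Łukasiewicz ¬ gives 1 − 0.8 = 0.2
  (~P | ~P) = max(0.2, 0.2) = 0.2
  ~(~P | ~P): Łukasiewicz ¬ gives 1 − 0.2 = 0.8
  (((Q -> Q) -> ~(~Q | Q)) & ~(~P | ~P)) = min(0.43, 0.8) = 0.43
  Łukasiewicz value = 0.43
Difference: 0 − 0.43 = -0.43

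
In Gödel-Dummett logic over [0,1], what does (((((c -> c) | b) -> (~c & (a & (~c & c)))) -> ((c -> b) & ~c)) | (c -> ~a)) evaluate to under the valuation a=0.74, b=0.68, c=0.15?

(c -> c): 0.15 ≤ 0.15, so result = 1
((c -> c) | b) = max(1, 0.68) = 1
~c: Gödel ¬ of 0.15 = 0 (operand ≠ 0)
~c: Gödel ¬ of 0.15 = 0 (operand ≠ 0)
(~c & c) = min(0, 0.15) = 0
(a & (~c & c)) = min(0.74, 0) = 0
(~c & (a & (~c & c))) = min(0, 0) = 0
(((c -> c) | b) -> (~c & (a & (~c & c)))): 1 > 0, so result = 0
(c -> b): 0.15 ≤ 0.68, so result = 1
~c: Gödel ¬ of 0.15 = 0 (operand ≠ 0)
((c -> b) & ~c) = min(1, 0) = 0
((((c -> c) | b) -> (~c & (a & (~c & c)))) -> ((c -> b) & ~c)): 0 ≤ 0, so result = 1
~a: Gödel ¬ of 0.74 = 0 (operand ≠ 0)
(c -> ~a): 0.15 > 0, so result = 0
(((((c -> c) | b) -> (~c & (a & (~c & c)))) -> ((c -> b) & ~c)) | (c -> ~a)) = max(1, 0) = 1

1.00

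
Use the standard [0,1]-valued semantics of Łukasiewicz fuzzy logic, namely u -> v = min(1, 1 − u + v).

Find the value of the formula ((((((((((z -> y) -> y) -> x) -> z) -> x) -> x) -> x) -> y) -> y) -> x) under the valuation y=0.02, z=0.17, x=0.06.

0.28

(z -> y): min(1, 1 − 0.17 + 0.02) = 0.85
((z -> y) -> y): min(1, 1 − 0.85 + 0.02) = 0.17
(((z -> y) -> y) -> x): min(1, 1 − 0.17 + 0.06) = 0.89
((((z -> y) -> y) -> x) -> z): min(1, 1 − 0.89 + 0.17) = 0.28
(((((z -> y) -> y) -> x) -> z) -> x): min(1, 1 − 0.28 + 0.06) = 0.78
((((((z -> y) -> y) -> x) -> z) -> x) -> x): min(1, 1 − 0.78 + 0.06) = 0.28
(((((((z -> y) -> y) -> x) -> z) -> x) -> x) -> x): min(1, 1 − 0.28 + 0.06) = 0.78
((((((((z -> y) -> y) -> x) -> z) -> x) -> x) -> x) -> y): min(1, 1 − 0.78 + 0.02) = 0.24
(((((((((z -> y) -> y) -> x) -> z) -> x) -> x) -> x) -> y) -> y): min(1, 1 − 0.24 + 0.02) = 0.78
((((((((((z -> y) -> y) -> x) -> z) -> x) -> x) -> x) -> y) -> y) -> x): min(1, 1 − 0.78 + 0.06) = 0.28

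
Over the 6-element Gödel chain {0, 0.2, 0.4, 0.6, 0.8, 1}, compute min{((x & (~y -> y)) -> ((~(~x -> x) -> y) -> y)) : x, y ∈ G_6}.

0.20

The minimum is attained at x = 0.4, y = 0.2:
  ~y: Gödel ¬ of 0.2 = 0 (operand ≠ 0)
  (~y -> y): 0 ≤ 0.2, so result = 1
  (x & (~y -> y)) = min(0.4, 1) = 0.4
  ~x: Gödel ¬ of 0.4 = 0 (operand ≠ 0)
  (~x -> x): 0 ≤ 0.4, so result = 1
  ~(~x -> x): Gödel ¬ of 1 = 0 (operand ≠ 0)
  (~(~x -> x) -> y): 0 ≤ 0.2, so result = 1
  ((~(~x -> x) -> y) -> y): 1 > 0.2, so result = 0.2
  ((x & (~y -> y)) -> ((~(~x -> x) -> y) -> y)): 0.4 > 0.2, so result = 0.2
Checking all 36 assignments confirms none give a value below 0.20.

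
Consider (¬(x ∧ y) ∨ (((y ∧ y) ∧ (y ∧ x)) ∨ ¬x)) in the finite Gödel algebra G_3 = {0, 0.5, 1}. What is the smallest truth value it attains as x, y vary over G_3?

0.50

The minimum is attained at x = 0.5, y = 0.5:
  (x ∧ y) = min(0.5, 0.5) = 0.5
  ¬(x ∧ y): Gödel ¬ of 0.5 = 0 (operand ≠ 0)
  (y ∧ y) = min(0.5, 0.5) = 0.5
  (y ∧ x) = min(0.5, 0.5) = 0.5
  ((y ∧ y) ∧ (y ∧ x)) = min(0.5, 0.5) = 0.5
  ¬x: Gödel ¬ of 0.5 = 0 (operand ≠ 0)
  (((y ∧ y) ∧ (y ∧ x)) ∨ ¬x) = max(0.5, 0) = 0.5
  (¬(x ∧ y) ∨ (((y ∧ y) ∧ (y ∧ x)) ∨ ¬x)) = max(0, 0.5) = 0.5
Checking all 9 assignments confirms none give a value below 0.50.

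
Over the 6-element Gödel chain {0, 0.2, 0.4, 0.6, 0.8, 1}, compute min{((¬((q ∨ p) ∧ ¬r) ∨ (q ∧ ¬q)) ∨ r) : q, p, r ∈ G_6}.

0.00

The minimum is attained at q = 0, p = 0.2, r = 0:
  (q ∨ p) = max(0, 0.2) = 0.2
  ¬r: Gödel ¬ of 0 = 1 (operand is 0)
  ((q ∨ p) ∧ ¬r) = min(0.2, 1) = 0.2
  ¬((q ∨ p) ∧ ¬r): Gödel ¬ of 0.2 = 0 (operand ≠ 0)
  ¬q: Gödel ¬ of 0 = 1 (operand is 0)
  (q ∧ ¬q) = min(0, 1) = 0
  (¬((q ∨ p) ∧ ¬r) ∨ (q ∧ ¬q)) = max(0, 0) = 0
  ((¬((q ∨ p) ∧ ¬r) ∨ (q ∧ ¬q)) ∨ r) = max(0, 0) = 0
Checking all 216 assignments confirms none give a value below 0.00.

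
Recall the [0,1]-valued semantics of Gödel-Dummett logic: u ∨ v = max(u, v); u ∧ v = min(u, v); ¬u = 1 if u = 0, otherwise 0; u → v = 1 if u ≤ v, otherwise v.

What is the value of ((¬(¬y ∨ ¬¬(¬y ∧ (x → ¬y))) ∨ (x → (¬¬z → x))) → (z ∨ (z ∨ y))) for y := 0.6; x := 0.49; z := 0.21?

0.60

¬y: Gödel ¬ of 0.6 = 0 (operand ≠ 0)
¬y: Gödel ¬ of 0.6 = 0 (operand ≠ 0)
¬y: Gödel ¬ of 0.6 = 0 (operand ≠ 0)
(x → ¬y): 0.49 > 0, so result = 0
(¬y ∧ (x → ¬y)) = min(0, 0) = 0
¬(¬y ∧ (x → ¬y)): Gödel ¬ of 0 = 1 (operand is 0)
¬¬(¬y ∧ (x → ¬y)): Gödel ¬ of 1 = 0 (operand ≠ 0)
(¬y ∨ ¬¬(¬y ∧ (x → ¬y))) = max(0, 0) = 0
¬(¬y ∨ ¬¬(¬y ∧ (x → ¬y))): Gödel ¬ of 0 = 1 (operand is 0)
¬z: Gödel ¬ of 0.21 = 0 (operand ≠ 0)
¬¬z: Gödel ¬ of 0 = 1 (operand is 0)
(¬¬z → x): 1 > 0.49, so result = 0.49
(x → (¬¬z → x)): 0.49 ≤ 0.49, so result = 1
(¬(¬y ∨ ¬¬(¬y ∧ (x → ¬y))) ∨ (x → (¬¬z → x))) = max(1, 1) = 1
(z ∨ y) = max(0.21, 0.6) = 0.6
(z ∨ (z ∨ y)) = max(0.21, 0.6) = 0.6
((¬(¬y ∨ ¬¬(¬y ∧ (x → ¬y))) ∨ (x → (¬¬z → x))) → (z ∨ (z ∨ y))): 1 > 0.6, so result = 0.6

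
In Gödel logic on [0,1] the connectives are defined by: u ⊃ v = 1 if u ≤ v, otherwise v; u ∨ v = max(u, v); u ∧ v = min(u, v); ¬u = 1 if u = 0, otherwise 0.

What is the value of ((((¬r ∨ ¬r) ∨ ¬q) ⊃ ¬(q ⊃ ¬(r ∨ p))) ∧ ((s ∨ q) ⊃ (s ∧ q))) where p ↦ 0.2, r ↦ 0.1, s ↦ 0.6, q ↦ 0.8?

0.60

¬r: Gödel ¬ of 0.1 = 0 (operand ≠ 0)
¬r: Gödel ¬ of 0.1 = 0 (operand ≠ 0)
(¬r ∨ ¬r) = max(0, 0) = 0
¬q: Gödel ¬ of 0.8 = 0 (operand ≠ 0)
((¬r ∨ ¬r) ∨ ¬q) = max(0, 0) = 0
(r ∨ p) = max(0.1, 0.2) = 0.2
¬(r ∨ p): Gödel ¬ of 0.2 = 0 (operand ≠ 0)
(q ⊃ ¬(r ∨ p)): 0.8 > 0, so result = 0
¬(q ⊃ ¬(r ∨ p)): Gödel ¬ of 0 = 1 (operand is 0)
(((¬r ∨ ¬r) ∨ ¬q) ⊃ ¬(q ⊃ ¬(r ∨ p))): 0 ≤ 1, so result = 1
(s ∨ q) = max(0.6, 0.8) = 0.8
(s ∧ q) = min(0.6, 0.8) = 0.6
((s ∨ q) ⊃ (s ∧ q)): 0.8 > 0.6, so result = 0.6
((((¬r ∨ ¬r) ∨ ¬q) ⊃ ¬(q ⊃ ¬(r ∨ p))) ∧ ((s ∨ q) ⊃ (s ∧ q))) = min(1, 0.6) = 0.6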